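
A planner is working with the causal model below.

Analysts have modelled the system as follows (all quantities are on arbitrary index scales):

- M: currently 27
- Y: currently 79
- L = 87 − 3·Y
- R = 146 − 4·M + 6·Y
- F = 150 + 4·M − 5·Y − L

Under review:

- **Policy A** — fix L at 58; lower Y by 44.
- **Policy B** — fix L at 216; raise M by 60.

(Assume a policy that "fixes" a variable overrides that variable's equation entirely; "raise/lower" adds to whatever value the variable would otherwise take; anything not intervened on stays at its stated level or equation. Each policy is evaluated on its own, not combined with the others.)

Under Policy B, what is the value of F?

Policy B (L := 216, M + 60):
  M = 27 + 60 = 87
  Y = 79
  L = 216
  F = 150 + 4·87 − 5·79 − 216 = -113

-113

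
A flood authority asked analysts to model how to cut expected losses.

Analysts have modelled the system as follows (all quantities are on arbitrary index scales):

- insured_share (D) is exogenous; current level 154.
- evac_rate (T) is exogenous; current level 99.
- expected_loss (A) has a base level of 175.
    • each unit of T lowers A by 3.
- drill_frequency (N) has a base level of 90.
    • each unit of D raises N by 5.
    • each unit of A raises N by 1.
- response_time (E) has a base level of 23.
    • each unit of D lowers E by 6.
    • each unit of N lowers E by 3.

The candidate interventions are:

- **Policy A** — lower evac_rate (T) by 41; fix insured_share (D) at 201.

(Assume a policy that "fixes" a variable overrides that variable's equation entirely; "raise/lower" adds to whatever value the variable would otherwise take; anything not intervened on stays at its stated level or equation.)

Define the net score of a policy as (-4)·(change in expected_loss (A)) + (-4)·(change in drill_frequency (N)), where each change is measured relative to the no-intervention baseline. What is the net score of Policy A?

-1924

Baseline:
  D = 154
  T = 99
  A = 175 − 3·99 = -122
  N = 90 + 5·154 + (-122) = 738
Policy A (T − 41, D := 201):
  D = 201
  T = 99 − 41 = 58
  A = 175 − 3·58 = 1
  N = 90 + 5·201 + 1 = 1096
ΔA = 1 − (-122) = 123; ΔN = 1096 − 738 = 358
Score = (-4)·123 + (-4)·358 = -1924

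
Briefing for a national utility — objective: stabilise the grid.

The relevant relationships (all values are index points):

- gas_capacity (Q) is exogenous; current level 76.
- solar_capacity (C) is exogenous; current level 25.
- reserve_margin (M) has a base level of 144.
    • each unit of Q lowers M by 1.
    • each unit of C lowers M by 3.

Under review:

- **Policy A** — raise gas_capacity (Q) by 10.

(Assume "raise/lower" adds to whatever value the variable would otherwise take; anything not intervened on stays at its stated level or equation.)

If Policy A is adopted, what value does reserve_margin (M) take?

-17

Policy A (Q + 10):
  Q = 76 + 10 = 86
  C = 25
  M = 144 − 86 − 3·25 = -17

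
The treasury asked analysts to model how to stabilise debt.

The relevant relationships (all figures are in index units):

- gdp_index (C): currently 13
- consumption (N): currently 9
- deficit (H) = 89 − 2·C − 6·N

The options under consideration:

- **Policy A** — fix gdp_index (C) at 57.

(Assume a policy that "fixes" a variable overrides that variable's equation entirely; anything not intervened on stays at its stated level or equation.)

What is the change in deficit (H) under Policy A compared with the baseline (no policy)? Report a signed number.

-88

Baseline:
  C = 13
  N = 9
  H = 89 − 2·13 − 6·9 = 9
Policy A (C := 57):
  C = 57
  N = 9
  H = 89 − 2·57 − 6·9 = -79
Change in H: -79 − 9 = -88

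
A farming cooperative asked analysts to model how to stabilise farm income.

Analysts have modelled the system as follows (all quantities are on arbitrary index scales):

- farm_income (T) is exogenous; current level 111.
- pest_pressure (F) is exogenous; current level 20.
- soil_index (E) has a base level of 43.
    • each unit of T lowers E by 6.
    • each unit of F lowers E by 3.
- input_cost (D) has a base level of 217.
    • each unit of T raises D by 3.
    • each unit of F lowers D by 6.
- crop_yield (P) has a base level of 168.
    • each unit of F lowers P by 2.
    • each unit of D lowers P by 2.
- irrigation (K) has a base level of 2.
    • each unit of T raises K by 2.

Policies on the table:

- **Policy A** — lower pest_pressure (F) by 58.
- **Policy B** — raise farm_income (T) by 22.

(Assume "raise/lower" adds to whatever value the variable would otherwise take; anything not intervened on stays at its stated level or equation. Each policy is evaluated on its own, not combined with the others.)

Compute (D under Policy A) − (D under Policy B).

282

Policy A (F − 58):
  T = 111
  F = 20 − 58 = -38
  D = 217 + 3·111 − 6·(-38) = 778
Policy B (T + 22):
  T = 111 + 22 = 133
  F = 20
  D = 217 + 3·133 − 6·20 = 496
D: 778 − 496 = 282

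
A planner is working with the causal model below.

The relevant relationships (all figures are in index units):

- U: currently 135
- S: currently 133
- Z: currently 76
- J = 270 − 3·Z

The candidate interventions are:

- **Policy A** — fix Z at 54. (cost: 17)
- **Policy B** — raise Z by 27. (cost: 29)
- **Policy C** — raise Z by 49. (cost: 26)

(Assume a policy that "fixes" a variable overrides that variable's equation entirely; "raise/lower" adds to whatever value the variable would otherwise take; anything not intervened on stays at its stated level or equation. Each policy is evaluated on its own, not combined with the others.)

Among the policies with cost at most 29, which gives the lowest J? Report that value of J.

-105

Policy A (Z := 54):
  Z = 54
  J = 270 − 3·54 = 108
Policy B (Z + 27):
  Z = 76 + 27 = 103
  J = 270 − 3·103 = -39
Policy C (Z + 49):
  Z = 76 + 49 = 125
  J = 270 − 3·125 = -105
Comparing — Policy A: J=108, Policy B: J=-39, Policy C: J=-105. Lowest is -105 (Policy C).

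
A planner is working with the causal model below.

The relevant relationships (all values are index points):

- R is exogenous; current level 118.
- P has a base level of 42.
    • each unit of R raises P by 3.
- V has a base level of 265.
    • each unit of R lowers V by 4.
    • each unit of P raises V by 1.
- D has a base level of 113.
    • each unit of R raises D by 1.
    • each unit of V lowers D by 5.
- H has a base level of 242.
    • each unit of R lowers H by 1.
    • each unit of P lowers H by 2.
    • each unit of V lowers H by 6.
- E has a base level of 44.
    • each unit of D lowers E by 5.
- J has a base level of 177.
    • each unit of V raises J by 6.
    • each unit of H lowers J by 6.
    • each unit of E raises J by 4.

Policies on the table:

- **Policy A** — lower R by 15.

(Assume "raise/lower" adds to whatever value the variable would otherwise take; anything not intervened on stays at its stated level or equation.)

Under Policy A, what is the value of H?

Policy A (R − 15):
  R = 118 − 15 = 103
  P = 42 + 3·103 = 351
  V = 265 − 4·103 + 351 = 204
  H = 242 − 103 − 2·351 − 6·204 = -1787

-1787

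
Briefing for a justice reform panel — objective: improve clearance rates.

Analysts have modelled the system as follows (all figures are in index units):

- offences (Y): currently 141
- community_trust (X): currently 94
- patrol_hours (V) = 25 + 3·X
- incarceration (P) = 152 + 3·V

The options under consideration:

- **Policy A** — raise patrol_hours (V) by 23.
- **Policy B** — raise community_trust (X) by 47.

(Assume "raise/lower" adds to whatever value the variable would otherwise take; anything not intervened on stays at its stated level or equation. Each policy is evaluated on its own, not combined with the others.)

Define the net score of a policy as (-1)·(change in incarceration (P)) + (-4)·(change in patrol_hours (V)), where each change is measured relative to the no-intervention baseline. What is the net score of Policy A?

-161

Baseline:
  X = 94
  V = 25 + 3·94 = 307
  P = 152 + 3·307 = 1073
Policy A (V + 23):
  X = 94
  V = 25 + 3·94 (+23 from intervention) = 330
  P = 152 + 3·330 = 1142
ΔP = 1142 − 1073 = 69; ΔV = 330 − 307 = 23
Score = (-1)·69 + (-4)·23 = -161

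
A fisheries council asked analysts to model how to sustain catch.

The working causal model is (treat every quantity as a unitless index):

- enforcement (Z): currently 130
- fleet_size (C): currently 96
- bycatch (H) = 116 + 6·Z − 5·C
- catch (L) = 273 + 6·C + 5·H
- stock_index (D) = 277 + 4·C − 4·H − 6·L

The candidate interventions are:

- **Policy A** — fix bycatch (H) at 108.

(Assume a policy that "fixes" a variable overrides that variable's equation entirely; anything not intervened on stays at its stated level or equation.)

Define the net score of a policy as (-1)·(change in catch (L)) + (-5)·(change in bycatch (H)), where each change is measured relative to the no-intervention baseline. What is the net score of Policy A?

3080

Baseline:
  Z = 130
  C = 96
  H = 116 + 6·130 − 5·96 = 416
  L = 273 + 6·96 + 5·416 = 2929
Policy A (H := 108):
  Z = 130
  C = 96
  H = 108
  L = 273 + 6·96 + 5·108 = 1389
ΔL = 1389 − 2929 = -1540; ΔH = 108 − 416 = -308
Score = (-1)·(-1540) + (-5)·(-308) = 3080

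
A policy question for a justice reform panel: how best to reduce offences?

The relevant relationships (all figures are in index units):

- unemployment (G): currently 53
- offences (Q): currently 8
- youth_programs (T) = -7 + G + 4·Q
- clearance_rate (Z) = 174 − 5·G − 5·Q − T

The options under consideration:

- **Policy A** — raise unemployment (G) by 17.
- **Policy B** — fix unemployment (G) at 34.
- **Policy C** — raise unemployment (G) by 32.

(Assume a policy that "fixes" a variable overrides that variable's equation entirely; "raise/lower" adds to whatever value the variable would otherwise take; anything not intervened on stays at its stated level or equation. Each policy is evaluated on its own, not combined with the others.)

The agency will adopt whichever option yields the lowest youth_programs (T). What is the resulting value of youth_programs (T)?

59

Policy A (G + 17):
  G = 53 + 17 = 70
  Q = 8
  T = -7 + 70 + 4·8 = 95
Policy B (G := 34):
  G = 34
  Q = 8
  T = -7 + 34 + 4·8 = 59
Policy C (G + 32):
  G = 53 + 32 = 85
  Q = 8
  T = -7 + 85 + 4·8 = 110
Comparing — Policy A: T=95, Policy B: T=59, Policy C: T=110. Lowest is 59 (Policy B).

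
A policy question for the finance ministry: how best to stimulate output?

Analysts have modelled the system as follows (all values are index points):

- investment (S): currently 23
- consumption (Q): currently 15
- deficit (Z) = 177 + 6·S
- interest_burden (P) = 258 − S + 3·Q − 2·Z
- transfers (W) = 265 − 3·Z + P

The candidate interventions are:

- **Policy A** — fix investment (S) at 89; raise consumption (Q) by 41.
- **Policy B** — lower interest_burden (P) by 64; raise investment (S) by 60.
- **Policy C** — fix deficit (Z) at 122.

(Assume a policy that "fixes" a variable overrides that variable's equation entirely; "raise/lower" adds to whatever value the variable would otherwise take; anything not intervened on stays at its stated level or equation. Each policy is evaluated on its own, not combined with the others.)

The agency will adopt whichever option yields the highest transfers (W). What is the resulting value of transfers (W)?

Policy A (S := 89, Q + 41):
  S = 89
  Q = 15 + 41 = 56
  Z = 177 + 6·89 = 711
  P = 258 − 89 + 3·56 − 2·711 = -1085
  W = 265 − 3·711 + (-1085) = -2953
Policy B (P − 64, S + 60):
  S = 23 + 60 = 83
  Q = 15
  Z = 177 + 6·83 = 675
  P = 258 − 83 + 3·15 − 2·675 (−64 from intervention) = -1194
  W = 265 − 3·675 + (-1194) = -2954
Policy C (Z := 122):
  S = 23
  Q = 15
  Z = 122
  P = 258 − 23 + 3·15 − 2·122 = 36
  W = 265 − 3·122 + 36 = -65
Comparing — Policy A: W=-2953, Policy B: W=-2954, Policy C: W=-65. Highest is -65 (Policy C).

-65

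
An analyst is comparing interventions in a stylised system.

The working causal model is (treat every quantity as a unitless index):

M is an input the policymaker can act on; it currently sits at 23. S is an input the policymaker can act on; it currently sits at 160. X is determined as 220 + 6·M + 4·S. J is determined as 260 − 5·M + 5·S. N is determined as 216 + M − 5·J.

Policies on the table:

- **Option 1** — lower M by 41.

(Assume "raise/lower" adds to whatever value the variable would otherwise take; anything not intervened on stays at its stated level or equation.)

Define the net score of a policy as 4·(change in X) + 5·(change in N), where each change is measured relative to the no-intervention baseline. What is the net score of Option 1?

-6314

Baseline:
  M = 23
  S = 160
  X = 220 + 6·23 + 4·160 = 998
  J = 260 − 5·23 + 5·160 = 945
  N = 216 + 23 − 5·945 = -4486
Option 1 (M − 41):
  M = 23 − 41 = -18
  S = 160
  X = 220 + 6·(-18) + 4·160 = 752
  J = 260 − 5·(-18) + 5·160 = 1150
  N = 216 + (-18) − 5·1150 = -5552
ΔX = 752 − 998 = -246; ΔN = -5552 − (-4486) = -1066
Score = 4·(-246) + 5·(-1066) = -6314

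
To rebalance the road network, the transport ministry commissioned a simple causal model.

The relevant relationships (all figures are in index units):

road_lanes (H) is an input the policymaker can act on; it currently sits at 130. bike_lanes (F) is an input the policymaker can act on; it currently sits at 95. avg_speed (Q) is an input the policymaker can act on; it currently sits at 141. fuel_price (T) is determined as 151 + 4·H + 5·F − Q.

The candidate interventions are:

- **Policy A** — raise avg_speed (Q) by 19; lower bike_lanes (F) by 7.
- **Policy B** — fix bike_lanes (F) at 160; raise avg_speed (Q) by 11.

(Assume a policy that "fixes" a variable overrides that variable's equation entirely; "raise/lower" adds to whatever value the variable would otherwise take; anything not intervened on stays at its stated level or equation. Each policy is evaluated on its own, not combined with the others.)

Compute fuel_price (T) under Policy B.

1319

Policy B (F := 160, Q + 11):
  H = 130
  F = 160
  Q = 141 + 11 = 152
  T = 151 + 4·130 + 5·160 − 152 = 1319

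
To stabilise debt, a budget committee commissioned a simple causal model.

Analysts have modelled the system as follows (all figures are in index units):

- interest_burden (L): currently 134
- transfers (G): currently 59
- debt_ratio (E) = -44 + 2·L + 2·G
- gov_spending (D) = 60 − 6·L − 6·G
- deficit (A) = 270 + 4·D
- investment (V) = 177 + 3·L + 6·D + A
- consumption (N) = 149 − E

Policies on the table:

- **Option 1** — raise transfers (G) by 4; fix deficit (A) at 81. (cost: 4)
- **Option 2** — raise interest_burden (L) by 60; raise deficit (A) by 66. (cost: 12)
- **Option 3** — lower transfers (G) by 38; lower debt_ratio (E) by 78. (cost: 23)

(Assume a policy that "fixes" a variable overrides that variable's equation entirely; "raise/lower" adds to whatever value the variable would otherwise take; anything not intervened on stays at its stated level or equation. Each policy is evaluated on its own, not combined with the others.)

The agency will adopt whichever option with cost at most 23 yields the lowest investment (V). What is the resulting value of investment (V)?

Option 1 (G + 4, A := 81):
  L = 134
  G = 59 + 4 = 63
  D = 60 − 6·134 − 6·63 = -1122
  A = 81
  V = 177 + 3·134 + 6·(-1122) + 81 = -6072
Option 2 (L + 60, A + 66):
  L = 134 + 60 = 194
  G = 59
  D = 60 − 6·194 − 6·59 = -1458
  A = 270 + 4·(-1458) (+66 from intervention) = -5496
  V = 177 + 3·194 + 6·(-1458) + (-5496) = -13485
Option 3 (G − 38, E − 78):
  L = 134
  G = 59 − 38 = 21
  D = 60 − 6·134 − 6·21 = -870
  A = 270 + 4·(-870) = -3210
  V = 177 + 3·134 + 6·(-870) + (-3210) = -7851
Comparing — Option 1: V=-6072, Option 2: V=-13485, Option 3: V=-7851. Lowest is -13485 (Option 2).

-13485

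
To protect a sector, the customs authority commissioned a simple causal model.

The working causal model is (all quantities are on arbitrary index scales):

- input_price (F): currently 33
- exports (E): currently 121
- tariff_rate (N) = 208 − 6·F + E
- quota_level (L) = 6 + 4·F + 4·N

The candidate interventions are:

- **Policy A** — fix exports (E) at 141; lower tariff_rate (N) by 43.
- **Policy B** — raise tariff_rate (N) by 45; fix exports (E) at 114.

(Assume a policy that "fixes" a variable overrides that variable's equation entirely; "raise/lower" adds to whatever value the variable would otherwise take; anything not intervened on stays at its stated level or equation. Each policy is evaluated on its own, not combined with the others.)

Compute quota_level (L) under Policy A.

570

Policy A (E := 141, N − 43):
  F = 33
  E = 141
  N = 208 − 6·33 + 141 (−43 from intervention) = 108
  L = 6 + 4·33 + 4·108 = 570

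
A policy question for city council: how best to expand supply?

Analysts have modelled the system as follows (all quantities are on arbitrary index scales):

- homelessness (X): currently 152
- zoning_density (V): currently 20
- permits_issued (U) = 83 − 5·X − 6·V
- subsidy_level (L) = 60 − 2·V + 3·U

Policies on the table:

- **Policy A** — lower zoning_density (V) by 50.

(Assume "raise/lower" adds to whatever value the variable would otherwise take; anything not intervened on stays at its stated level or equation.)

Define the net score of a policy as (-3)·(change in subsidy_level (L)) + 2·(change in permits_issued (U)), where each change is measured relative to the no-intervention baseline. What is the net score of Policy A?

Baseline:
  X = 152
  V = 20
  U = 83 − 5·152 − 6·20 = -797
  L = 60 − 2·20 + 3·(-797) = -2371
Policy A (V − 50):
  X = 152
  V = 20 − 50 = -30
  U = 83 − 5·152 − 6·(-30) = -497
  L = 60 − 2·(-30) + 3·(-497) = -1371
ΔL = -1371 − (-2371) = 1000; ΔU = -497 − (-797) = 300
Score = (-3)·1000 + 2·300 = -2400

-2400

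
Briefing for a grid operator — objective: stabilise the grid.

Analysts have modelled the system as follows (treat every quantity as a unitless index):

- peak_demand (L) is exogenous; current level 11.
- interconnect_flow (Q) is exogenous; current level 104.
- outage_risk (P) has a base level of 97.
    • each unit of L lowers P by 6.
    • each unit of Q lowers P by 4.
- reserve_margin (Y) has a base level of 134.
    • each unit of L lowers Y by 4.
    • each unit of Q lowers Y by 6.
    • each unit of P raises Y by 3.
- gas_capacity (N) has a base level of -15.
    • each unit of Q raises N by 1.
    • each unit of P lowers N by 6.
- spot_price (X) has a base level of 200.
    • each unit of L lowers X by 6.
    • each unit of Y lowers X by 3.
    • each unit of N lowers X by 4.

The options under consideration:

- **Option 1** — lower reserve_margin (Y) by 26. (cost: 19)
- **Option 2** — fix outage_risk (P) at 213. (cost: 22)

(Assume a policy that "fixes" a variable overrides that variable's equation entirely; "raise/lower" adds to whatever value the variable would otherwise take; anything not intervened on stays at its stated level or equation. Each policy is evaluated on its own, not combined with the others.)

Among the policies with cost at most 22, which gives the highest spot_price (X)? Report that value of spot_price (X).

Option 1 (Y − 26):
  L = 11
  Q = 104
  P = 97 − 6·11 − 4·104 = -385
  Y = 134 − 4·11 − 6·104 + 3·(-385) (−26 from intervention) = -1715
  N = -15 + 104 − 6·(-385) = 2399
  X = 200 − 6·11 − 3·(-1715) − 4·2399 = -4317
Option 2 (P := 213):
  L = 11
  Q = 104
  P = 213
  Y = 134 − 4·11 − 6·104 + 3·213 = 105
  N = -15 + 104 − 6·213 = -1189
  X = 200 − 6·11 − 3·105 − 4·(-1189) = 4575
Comparing — Option 1: X=-4317, Option 2: X=4575. Highest is 4575 (Option 2).

4575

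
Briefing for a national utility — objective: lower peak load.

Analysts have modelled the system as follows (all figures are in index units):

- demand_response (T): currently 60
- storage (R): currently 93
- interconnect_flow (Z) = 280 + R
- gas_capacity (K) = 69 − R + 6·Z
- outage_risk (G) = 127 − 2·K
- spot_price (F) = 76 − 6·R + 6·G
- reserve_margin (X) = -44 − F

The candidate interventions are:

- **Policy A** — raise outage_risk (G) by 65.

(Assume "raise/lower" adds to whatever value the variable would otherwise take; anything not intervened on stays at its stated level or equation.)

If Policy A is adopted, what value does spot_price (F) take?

-25898

Policy A (G + 65):
  R = 93
  Z = 280 + 93 = 373
  K = 69 − 93 + 6·373 = 2214
  G = 127 − 2·2214 (+65 from intervention) = -4236
  F = 76 − 6·93 + 6·(-4236) = -25898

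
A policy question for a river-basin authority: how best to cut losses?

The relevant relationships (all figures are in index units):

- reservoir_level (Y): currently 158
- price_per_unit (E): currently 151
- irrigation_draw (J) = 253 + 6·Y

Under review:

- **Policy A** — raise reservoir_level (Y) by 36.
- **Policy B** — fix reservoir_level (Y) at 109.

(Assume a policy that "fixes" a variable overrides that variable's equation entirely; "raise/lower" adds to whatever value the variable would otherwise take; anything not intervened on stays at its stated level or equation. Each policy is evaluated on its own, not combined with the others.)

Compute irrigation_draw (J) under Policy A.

1417

Policy A (Y + 36):
  Y = 158 + 36 = 194
  J = 253 + 6·194 = 1417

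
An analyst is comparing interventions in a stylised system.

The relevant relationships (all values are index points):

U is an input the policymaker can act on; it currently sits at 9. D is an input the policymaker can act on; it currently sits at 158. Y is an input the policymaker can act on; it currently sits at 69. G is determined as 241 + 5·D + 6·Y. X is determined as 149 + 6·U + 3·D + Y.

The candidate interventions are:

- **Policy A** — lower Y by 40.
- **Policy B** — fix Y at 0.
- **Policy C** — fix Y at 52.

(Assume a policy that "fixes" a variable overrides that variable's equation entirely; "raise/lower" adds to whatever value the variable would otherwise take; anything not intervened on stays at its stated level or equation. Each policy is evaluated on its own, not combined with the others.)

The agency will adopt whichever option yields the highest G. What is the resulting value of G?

Policy A (Y − 40):
  D = 158
  Y = 69 − 40 = 29
  G = 241 + 5·158 + 6·29 = 1205
Policy B (Y := 0):
  D = 158
  Y = 0
  G = 241 + 5·158 + 6·0 = 1031
Policy C (Y := 52):
  D = 158
  Y = 52
  G = 241 + 5·158 + 6·52 = 1343
Comparing — Policy A: G=1205, Policy B: G=1031, Policy C: G=1343. Highest is 1343 (Policy C).

1343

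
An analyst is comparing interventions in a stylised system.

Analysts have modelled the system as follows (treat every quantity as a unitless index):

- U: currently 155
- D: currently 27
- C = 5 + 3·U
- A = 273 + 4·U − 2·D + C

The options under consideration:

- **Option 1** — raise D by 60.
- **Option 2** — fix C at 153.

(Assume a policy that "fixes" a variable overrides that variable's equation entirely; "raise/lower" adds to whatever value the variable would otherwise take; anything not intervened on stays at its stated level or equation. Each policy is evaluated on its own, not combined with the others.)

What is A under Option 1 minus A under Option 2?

Option 1 (D + 60):
  U = 155
  D = 27 + 60 = 87
  C = 5 + 3·155 = 470
  A = 273 + 4·155 − 2·87 + 470 = 1189
Option 2 (C := 153):
  U = 155
  D = 27
  C = 153
  A = 273 + 4·155 − 2·27 + 153 = 992
A: 1189 − 992 = 197

197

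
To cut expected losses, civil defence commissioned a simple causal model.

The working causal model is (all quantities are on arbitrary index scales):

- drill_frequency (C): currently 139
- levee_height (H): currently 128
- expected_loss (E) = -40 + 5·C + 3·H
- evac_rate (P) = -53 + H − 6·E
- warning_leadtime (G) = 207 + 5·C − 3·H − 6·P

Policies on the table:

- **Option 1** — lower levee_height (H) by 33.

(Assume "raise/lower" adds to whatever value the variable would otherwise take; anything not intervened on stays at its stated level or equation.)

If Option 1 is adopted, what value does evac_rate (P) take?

Option 1 (H − 33):
  C = 139
  H = 128 − 33 = 95
  E = -40 + 5·139 + 3·95 = 940
  P = -53 + 95 − 6·940 = -5598

-5598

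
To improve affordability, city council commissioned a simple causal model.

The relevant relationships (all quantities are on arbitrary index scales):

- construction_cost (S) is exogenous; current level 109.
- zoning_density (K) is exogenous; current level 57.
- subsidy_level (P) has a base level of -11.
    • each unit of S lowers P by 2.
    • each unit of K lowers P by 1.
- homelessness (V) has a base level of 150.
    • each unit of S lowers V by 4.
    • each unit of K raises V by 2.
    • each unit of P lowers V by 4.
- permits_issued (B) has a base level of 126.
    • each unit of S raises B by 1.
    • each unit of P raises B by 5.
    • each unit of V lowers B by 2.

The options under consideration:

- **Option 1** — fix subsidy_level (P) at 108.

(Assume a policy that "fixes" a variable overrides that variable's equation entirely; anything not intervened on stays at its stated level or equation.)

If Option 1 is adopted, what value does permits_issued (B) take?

Option 1 (P := 108):
  S = 109
  K = 57
  P = 108
  V = 150 − 4·109 + 2·57 − 4·108 = -604
  B = 126 + 109 + 5·108 − 2·(-604) = 1983

1983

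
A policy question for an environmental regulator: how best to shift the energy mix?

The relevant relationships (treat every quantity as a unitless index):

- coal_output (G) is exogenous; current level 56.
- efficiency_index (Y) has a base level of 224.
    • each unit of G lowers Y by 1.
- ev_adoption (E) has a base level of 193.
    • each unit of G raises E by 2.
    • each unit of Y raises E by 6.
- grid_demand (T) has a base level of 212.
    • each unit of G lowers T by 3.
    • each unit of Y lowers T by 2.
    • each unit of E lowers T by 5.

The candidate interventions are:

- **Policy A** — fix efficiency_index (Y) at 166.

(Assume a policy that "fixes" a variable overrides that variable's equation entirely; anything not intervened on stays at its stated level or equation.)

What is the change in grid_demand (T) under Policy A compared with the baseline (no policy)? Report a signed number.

64

Baseline:
  G = 56
  Y = 224 − 56 = 168
  E = 193 + 2·56 + 6·168 = 1313
  T = 212 − 3·56 − 2·168 − 5·1313 = -6857
Policy A (Y := 166):
  G = 56
  Y = 166
  E = 193 + 2·56 + 6·166 = 1301
  T = 212 − 3·56 − 2·166 − 5·1301 = -6793
Change in T: -6793 − (-6857) = 64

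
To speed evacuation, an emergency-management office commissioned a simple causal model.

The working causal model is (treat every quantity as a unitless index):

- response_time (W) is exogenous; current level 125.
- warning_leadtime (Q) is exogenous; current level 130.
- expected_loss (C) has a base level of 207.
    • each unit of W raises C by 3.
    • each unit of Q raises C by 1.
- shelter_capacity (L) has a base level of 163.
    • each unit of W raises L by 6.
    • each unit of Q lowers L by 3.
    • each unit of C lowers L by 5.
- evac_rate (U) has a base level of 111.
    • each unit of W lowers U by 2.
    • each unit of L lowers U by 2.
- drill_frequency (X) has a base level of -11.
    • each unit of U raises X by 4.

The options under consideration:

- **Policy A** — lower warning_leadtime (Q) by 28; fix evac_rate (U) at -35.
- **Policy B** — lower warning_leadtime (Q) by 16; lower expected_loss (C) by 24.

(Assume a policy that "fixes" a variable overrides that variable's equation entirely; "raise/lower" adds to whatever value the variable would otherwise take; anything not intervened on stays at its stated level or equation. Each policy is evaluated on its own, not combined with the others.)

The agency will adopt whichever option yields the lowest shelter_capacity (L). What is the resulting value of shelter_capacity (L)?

Policy A (Q − 28, U := -35):
  W = 125
  Q = 130 − 28 = 102
  C = 207 + 3·125 + 102 = 684
  L = 163 + 6·125 − 3·102 − 5·684 = -2813
Policy B (Q − 16, C − 24):
  W = 125
  Q = 130 − 16 = 114
  C = 207 + 3·125 + 114 (−24 from intervention) = 672
  L = 163 + 6·125 − 3·114 − 5·672 = -2789
Comparing — Policy A: L=-2813, Policy B: L=-2789. Lowest is -2813 (Policy A).

-2813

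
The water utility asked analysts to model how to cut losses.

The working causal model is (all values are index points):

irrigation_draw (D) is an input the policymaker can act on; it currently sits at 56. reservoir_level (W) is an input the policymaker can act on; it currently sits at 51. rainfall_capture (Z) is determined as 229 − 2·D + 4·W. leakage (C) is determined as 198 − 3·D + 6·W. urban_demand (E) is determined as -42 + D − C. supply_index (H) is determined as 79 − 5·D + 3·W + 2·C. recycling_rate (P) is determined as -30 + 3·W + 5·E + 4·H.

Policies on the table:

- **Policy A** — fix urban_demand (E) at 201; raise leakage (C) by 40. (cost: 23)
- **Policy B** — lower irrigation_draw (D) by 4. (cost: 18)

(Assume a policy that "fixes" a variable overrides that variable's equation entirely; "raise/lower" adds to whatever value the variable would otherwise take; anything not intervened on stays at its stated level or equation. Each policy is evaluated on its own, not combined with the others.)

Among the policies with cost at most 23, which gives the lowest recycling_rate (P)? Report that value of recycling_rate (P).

Policy A (E := 201, C + 40):
  D = 56
  W = 51
  C = 198 − 3·56 + 6·51 (+40 from intervention) = 376
  E = 201
  H = 79 − 5·56 + 3·51 + 2·376 = 704
  P = -30 + 3·51 + 5·201 + 4·704 = 3944
Policy B (D − 4):
  D = 56 − 4 = 52
  W = 51
  C = 198 − 3·52 + 6·51 = 348
  E = -42 + 52 − 348 = -338
  H = 79 − 5·52 + 3·51 + 2·348 = 668
  P = -30 + 3·51 + 5·(-338) + 4·668 = 1105
Comparing — Policy A: P=3944, Policy B: P=1105. Lowest is 1105 (Policy B).

1105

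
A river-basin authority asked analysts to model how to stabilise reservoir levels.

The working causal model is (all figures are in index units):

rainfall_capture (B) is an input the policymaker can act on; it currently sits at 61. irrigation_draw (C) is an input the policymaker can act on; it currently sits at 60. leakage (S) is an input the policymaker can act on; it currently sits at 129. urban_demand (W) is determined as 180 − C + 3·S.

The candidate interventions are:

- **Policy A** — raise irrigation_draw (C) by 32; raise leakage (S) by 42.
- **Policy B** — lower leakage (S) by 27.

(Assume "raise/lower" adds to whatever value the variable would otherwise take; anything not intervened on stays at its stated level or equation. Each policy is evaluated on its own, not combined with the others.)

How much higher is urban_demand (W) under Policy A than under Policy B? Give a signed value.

Policy A (C + 32, S + 42):
  C = 60 + 32 = 92
  S = 129 + 42 = 171
  W = 180 − 92 + 3·171 = 601
Policy B (S − 27):
  C = 60
  S = 129 − 27 = 102
  W = 180 − 60 + 3·102 = 426
W: 601 − 426 = 175

175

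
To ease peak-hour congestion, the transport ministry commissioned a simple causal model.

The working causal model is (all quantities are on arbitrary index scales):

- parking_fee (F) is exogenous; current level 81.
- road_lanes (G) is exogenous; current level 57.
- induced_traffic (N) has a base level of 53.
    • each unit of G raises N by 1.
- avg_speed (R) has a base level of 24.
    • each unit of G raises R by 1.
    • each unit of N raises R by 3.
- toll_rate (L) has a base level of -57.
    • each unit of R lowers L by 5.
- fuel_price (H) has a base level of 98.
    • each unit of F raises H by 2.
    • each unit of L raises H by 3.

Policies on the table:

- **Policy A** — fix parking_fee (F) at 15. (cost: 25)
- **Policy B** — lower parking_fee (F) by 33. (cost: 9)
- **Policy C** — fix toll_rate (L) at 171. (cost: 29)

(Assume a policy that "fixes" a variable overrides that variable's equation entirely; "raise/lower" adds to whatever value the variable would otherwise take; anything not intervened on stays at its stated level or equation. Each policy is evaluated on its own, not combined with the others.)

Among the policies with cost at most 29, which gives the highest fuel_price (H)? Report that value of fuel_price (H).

773

Policy A (F := 15):
  F = 15
  G = 57
  N = 53 + 57 = 110
  R = 24 + 57 + 3·110 = 411
  L = -57 − 5·411 = -2112
  H = 98 + 2·15 + 3·(-2112) = -6208
Policy B (F − 33):
  F = 81 − 33 = 48
  G = 57
  N = 53 + 57 = 110
  R = 24 + 57 + 3·110 = 411
  L = -57 − 5·411 = -2112
  H = 98 + 2·48 + 3·(-2112) = -6142
Policy C (L := 171):
  F = 81
  G = 57
  N = 53 + 57 = 110
  R = 24 + 57 + 3·110 = 411
  L = 171
  H = 98 + 2·81 + 3·171 = 773
Comparing — Policy A: H=-6208, Policy B: H=-6142, Policy C: H=773. Highest is 773 (Policy C).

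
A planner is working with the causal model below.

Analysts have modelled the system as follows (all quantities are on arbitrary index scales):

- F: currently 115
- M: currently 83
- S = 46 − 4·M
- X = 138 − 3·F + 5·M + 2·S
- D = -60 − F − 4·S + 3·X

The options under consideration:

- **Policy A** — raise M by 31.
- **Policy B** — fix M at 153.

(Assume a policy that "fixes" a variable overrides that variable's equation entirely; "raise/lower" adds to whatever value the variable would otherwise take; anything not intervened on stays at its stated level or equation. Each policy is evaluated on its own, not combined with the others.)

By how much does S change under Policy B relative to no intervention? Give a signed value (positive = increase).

-280

Baseline:
  M = 83
  S = 46 − 4·83 = -286
Policy B (M := 153):
  M = 153
  S = 46 − 4·153 = -566
Change in S: -566 − (-286) = -280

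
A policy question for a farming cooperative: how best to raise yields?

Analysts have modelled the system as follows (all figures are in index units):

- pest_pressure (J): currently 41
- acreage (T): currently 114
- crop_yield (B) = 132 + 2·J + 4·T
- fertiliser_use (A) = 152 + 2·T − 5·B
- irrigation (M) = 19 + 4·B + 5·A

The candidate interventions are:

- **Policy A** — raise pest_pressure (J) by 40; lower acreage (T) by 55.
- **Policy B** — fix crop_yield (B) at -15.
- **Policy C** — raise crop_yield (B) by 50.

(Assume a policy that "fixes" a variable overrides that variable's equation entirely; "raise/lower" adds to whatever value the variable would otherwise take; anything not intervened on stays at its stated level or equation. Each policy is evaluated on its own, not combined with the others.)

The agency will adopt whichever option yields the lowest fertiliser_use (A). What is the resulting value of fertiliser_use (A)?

-3220

Policy A (J + 40, T − 55):
  J = 41 + 40 = 81
  T = 114 − 55 = 59
  B = 132 + 2·81 + 4·59 = 530
  A = 152 + 2·59 − 5·530 = -2380
Policy B (B := -15):
  J = 41
  T = 114
  B = -15
  A = 152 + 2·114 − 5·(-15) = 455
Policy C (B + 50):
  J = 41
  T = 114
  B = 132 + 2·41 + 4·114 (+50 from intervention) = 720
  A = 152 + 2·114 − 5·720 = -3220
Comparing — Policy A: A=-2380, Policy B: A=455, Policy C: A=-3220. Lowest is -3220 (Policy C).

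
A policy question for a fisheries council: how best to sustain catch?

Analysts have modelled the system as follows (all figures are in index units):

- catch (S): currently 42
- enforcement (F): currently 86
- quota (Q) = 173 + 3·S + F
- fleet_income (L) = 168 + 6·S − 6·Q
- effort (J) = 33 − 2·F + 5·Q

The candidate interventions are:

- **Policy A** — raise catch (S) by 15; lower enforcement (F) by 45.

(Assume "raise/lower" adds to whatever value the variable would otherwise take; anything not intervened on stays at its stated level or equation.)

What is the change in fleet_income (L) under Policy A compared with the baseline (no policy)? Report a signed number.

Baseline:
  S = 42
  F = 86
  Q = 173 + 3·42 + 86 = 385
  L = 168 + 6·42 − 6·385 = -1890
Policy A (S + 15, F − 45):
  S = 42 + 15 = 57
  F = 86 − 45 = 41
  Q = 173 + 3·57 + 41 = 385
  L = 168 + 6·57 − 6·385 = -1800
Change in L: -1800 − (-1890) = 90

90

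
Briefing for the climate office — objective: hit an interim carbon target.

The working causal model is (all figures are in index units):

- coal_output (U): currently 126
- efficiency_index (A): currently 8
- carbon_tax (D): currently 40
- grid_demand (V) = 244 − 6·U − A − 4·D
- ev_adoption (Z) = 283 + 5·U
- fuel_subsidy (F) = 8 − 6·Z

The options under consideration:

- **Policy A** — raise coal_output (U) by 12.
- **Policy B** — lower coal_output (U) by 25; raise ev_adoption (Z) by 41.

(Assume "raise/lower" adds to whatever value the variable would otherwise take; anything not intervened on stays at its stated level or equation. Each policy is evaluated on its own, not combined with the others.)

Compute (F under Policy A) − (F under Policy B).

Policy A (U + 12):
  U = 126 + 12 = 138
  Z = 283 + 5·138 = 973
  F = 8 − 6·973 = -5830
Policy B (U − 25, Z + 41):
  U = 126 − 25 = 101
  Z = 283 + 5·101 (+41 from intervention) = 829
  F = 8 − 6·829 = -4966
F: -5830 − (-4966) = -864

-864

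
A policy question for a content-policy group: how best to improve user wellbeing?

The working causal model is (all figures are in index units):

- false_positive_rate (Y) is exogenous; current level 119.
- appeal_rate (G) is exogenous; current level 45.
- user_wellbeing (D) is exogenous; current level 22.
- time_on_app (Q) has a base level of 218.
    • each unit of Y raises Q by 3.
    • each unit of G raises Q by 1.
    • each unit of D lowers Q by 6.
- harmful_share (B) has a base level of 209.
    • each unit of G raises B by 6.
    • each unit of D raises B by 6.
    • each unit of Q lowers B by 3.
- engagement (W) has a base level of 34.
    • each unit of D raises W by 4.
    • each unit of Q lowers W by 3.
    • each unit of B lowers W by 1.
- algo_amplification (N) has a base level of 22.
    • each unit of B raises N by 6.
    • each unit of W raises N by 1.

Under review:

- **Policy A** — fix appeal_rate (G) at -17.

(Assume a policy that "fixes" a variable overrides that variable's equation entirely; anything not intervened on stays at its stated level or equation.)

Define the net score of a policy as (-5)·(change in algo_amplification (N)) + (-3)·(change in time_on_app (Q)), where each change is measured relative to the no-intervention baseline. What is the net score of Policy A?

3906

Baseline:
  Y = 119
  G = 45
  D = 22
  Q = 218 + 3·119 + 45 − 6·22 = 488
  B = 209 + 6·45 + 6·22 − 3·488 = -853
  W = 34 + 4·22 − 3·488 − (-853) = -489
  N = 22 + 6·(-853) + (-489) = -5585
Policy A (G := -17):
  Y = 119
  G = -17
  D = 22
  Q = 218 + 3·119 + (-17) − 6·22 = 426
  B = 209 + 6·(-17) + 6·22 − 3·426 = -1039
  W = 34 + 4·22 − 3·426 − (-1039) = -117
  N = 22 + 6·(-1039) + (-117) = -6329
ΔN = -6329 − (-5585) = -744; ΔQ = 426 − 488 = -62
Score = (-5)·(-744) + (-3)·(-62) = 3906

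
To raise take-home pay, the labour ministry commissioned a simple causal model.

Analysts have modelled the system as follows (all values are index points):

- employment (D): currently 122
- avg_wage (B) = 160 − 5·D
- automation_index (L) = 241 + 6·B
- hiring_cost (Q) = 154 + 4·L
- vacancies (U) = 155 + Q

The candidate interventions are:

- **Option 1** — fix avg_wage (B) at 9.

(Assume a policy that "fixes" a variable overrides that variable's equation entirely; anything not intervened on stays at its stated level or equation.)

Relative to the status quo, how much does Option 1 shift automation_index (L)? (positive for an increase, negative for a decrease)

Baseline:
  D = 122
  B = 160 − 5·122 = -450
  L = 241 + 6·(-450) = -2459
Option 1 (B := 9):
  D = 122
  B = 9
  L = 241 + 6·9 = 295
Change in L: 295 − (-2459) = 2754

2754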